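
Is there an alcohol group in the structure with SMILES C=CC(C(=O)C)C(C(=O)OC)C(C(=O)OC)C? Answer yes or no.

Taking each segment in turn:
  CH2=CH: C=C double bond → alkene.
  CH(COCH3): pendant –COCH3: carbonyl C bonded to two carbons → ketone.
  CH(COOCH3): pendant –COOCH3: carbonyl C bonded to C and –OCH3 → ester.
  CH(COOCH3): pendant –COOCH3: carbonyl C bonded to C and –OCH3 → ester.
The groups actually present are: alkene, ester, ketone.

no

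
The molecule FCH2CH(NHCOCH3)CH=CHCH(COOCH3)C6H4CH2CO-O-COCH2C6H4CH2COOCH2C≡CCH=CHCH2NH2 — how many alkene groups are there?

2

Taking each segment in turn:
  FCH2: halogen on an sp³ carbon → alkyl halide.
  CH(NHCOCH3): pendant –NHC(=O)CH3: N bonded to a carbonyl → amide (not amine).
  CH=CH: C=C double bond → alkene.
  CH(COOCH3): pendant –COOCH3: carbonyl C bonded to C and –OCH3 → ester.
  C6H4: para-disubstituted benzene ring → arene.
  CH2CO-O-COCH2: two acyl groups sharing one oxygen, –C(=O)–O–C(=O)– → anhydride.
  C6H4: para-disubstituted benzene ring → arene.
  CH2COOCH2: –C(=O)–O–C with C on the carbonyl side → ester.
  C≡C: C≡C triple bond → alkyne.
  CH=CH: C=C double bond → alkene.
  CH2NH2: –NH2 on an sp³ carbon with no adjacent C=O → amine.
Alkene appears at: CH=CH, CH=CH → 2.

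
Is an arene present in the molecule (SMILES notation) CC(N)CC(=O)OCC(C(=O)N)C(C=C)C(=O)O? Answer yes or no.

Reading the structure from left to right:
  CH(NH2): –NH2 on an sp³ carbon with no adjacent C=O → amine.
  CH2COOCH2: –C(=O)–O–C with C on the carbonyl side → ester.
  CH(CONH2): pendant –CONH2: carbonyl C bonded to C and N → amide.
  CH(CH=CH2): pendant –CH=CH2: C=C double bond → alkene.
  COOH: –COOH: carbonyl C bonded to –OH and C → carboxylic acid (the –OH is not a separate alcohol).
The groups actually present are: alkene, amide, amine, carboxylic acid, ester.

no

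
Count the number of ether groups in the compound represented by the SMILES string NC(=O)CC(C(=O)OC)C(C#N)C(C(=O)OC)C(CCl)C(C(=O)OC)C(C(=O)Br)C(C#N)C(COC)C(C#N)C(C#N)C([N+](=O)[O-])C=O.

–C(=O)NH2: carbonyl C bonded to C and to N → amide (the N is not a separate amine).
pendant –COOCH3: carbonyl C bonded to C and –OCH3 → ester.
pendant –C≡N: nitrile.
pendant –COOCH3: carbonyl C bonded to C and –OCH3 → ester.
pendant –CH2X: halogen on sp³ carbon → alkyl halide.
pendant –COOCH3: carbonyl C bonded to C and –OCH3 → ester.
pendant –C(=O)X: carbonyl C bonded to C and halogen → acyl halide.
pendant –C≡N: nitrile.
pendant –CH2OCH3: C–O–C linkage → ether.
pendant –C≡N: nitrile.
pendant –C≡N: nitrile.
–NO2 on an sp³ carbon → nitro (the N=O is not a carbonyl).
terminal –CHO: carbonyl C bonded to H and C → aldehyde.
Ether appears at: CH(CH2OCH3) → 1.

1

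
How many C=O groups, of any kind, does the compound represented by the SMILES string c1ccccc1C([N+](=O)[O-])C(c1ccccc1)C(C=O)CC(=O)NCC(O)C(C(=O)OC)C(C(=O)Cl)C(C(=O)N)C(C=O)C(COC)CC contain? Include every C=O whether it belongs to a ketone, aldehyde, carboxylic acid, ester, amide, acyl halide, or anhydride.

6

CH(CHO): aldehyde, 1 C=O (running total 1).
CH2CONHCH2: amide, 1 C=O (running total 2).
CH(COOCH3): ester, 1 C=O (running total 3).
CH(COCl): acyl halide, 1 C=O (running total 4).
CH(CONH2): amide, 1 C=O (running total 5).
CH(CHO): aldehyde, 1 C=O (running total 6).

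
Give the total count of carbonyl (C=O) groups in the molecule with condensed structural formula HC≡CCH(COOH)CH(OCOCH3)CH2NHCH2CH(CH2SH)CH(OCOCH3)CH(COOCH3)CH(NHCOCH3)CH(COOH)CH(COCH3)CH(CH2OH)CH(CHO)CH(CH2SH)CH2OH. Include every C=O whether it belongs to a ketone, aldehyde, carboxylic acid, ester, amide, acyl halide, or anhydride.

8

CH(COOH): carboxylic acid, 1 C=O (running total 1).
CH(OCOCH3): ester, 1 C=O (running total 2).
CH(OCOCH3): ester, 1 C=O (running total 3).
CH(COOCH3): ester, 1 C=O (running total 4).
CH(NHCOCH3): amide, 1 C=O (running total 5).
CH(COOH): carboxylic acid, 1 C=O (running total 6).
CH(COCH3): ketone, 1 C=O (running total 7).
CH(CHO): aldehyde, 1 C=O (running total 8).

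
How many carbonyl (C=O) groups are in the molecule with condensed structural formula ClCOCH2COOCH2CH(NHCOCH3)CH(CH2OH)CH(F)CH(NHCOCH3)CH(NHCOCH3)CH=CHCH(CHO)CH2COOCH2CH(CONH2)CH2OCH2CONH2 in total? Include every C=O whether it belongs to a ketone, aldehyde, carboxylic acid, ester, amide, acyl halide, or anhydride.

ClCO: acyl halide, 1 C=O (running total 1).
CH2COOCH2: ester, 1 C=O (running total 2).
CH(NHCOCH3): amide, 1 C=O (running total 3).
CH(NHCOCH3): amide, 1 C=O (running total 4).
CH(NHCOCH3): amide, 1 C=O (running total 5).
CH(CHO): aldehyde, 1 C=O (running total 6).
CH2COOCH2: ester, 1 C=O (running total 7).
CH(CONH2): amide, 1 C=O (running total 8).
CONH2: amide, 1 C=O (running total 9).

9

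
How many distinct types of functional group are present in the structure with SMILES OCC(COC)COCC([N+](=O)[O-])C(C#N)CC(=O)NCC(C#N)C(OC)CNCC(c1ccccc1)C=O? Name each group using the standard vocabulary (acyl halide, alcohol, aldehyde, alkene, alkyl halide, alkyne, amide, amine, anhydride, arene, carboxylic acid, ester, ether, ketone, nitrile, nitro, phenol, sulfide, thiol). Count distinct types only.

HO– on an sp³ carbon → alcohol.
pendant –CH2OCH3: C–O–C linkage → ether.
C–O–C with sp³ carbons on both sides and no adjacent C=O → ether.
–NO2 on an sp³ carbon → nitro (the N=O is not a carbonyl).
pendant –C≡N: nitrile.
–C(=O)–N– linkage → amide (the N is not an amine).
pendant –C≡N: nitrile.
pendant –OCH3: C–O–C with sp³ C, no adjacent C=O → ether.
C–N–C with sp³ carbons and no adjacent C=O → amine (secondary).
pendant –C6H5: benzene ring → arene.
terminal –CHO: carbonyl C bonded to H and C → aldehyde.
Distinct types present: alcohol, aldehyde, amide, amine, arene, ether, nitrile, nitro.

8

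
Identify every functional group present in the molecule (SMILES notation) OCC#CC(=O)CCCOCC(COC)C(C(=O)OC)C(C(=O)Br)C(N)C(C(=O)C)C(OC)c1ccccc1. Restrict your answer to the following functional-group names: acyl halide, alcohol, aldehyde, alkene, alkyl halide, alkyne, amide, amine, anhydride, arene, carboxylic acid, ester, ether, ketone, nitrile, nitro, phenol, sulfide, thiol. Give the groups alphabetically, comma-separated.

acyl halide, alcohol, alkyne, amine, arene, ester, ether, ketone

HO– on an sp³ carbon → alcohol.
C≡C triple bond → alkyne.
–C(=O)– with carbon on both sides → ketone.
C–O–C with sp³ carbons on both sides and no adjacent C=O → ether.
pendant –CH2OCH3: C–O–C linkage → ether.
pendant –COOCH3: carbonyl C bonded to C and –OCH3 → ester.
pendant –C(=O)X: carbonyl C bonded to C and halogen → acyl halide.
–NH2 on an sp³ carbon with no adjacent C=O → amine.
pendant –COCH3: carbonyl C bonded to two carbons → ketone.
pendant –OCH3: C–O–C with sp³ C, no adjacent C=O → ether.
–C6H5 phenyl ring → arene.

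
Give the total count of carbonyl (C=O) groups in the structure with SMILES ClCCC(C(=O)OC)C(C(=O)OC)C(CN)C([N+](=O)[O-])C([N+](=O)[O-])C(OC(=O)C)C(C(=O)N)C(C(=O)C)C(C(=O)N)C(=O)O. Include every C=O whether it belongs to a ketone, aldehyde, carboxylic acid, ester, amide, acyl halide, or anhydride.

7

CH(COOCH3): ester, 1 C=O (running total 1).
CH(COOCH3): ester, 1 C=O (running total 2).
CH(OCOCH3): ester, 1 C=O (running total 3).
CH(CONH2): amide, 1 C=O (running total 4).
CH(COCH3): ketone, 1 C=O (running total 5).
CH(CONH2): amide, 1 C=O (running total 6).
COOH: carboxylic acid, 1 C=O (running total 7).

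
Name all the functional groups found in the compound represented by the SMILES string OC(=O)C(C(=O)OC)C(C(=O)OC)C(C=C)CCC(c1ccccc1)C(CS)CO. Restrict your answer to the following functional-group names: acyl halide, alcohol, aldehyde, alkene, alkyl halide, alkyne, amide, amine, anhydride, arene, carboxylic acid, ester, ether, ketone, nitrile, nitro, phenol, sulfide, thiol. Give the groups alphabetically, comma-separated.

alcohol, alkene, arene, carboxylic acid, ester, thiol

Reading the structure from left to right:
  HOOC: –COOH: carbonyl C bonded to –OH and C → carboxylic acid (the –OH is not a separate alcohol).
  CH(COOCH3): pendant –COOCH3: carbonyl C bonded to C and –OCH3 → ester.
  CH(COOCH3): pendant –COOCH3: carbonyl C bonded to C and –OCH3 → ester.
  CH(CH=CH2): pendant –CH=CH2: C=C double bond → alkene.
  CH(C6H5): pendant –C6H5: benzene ring → arene.
  CH(CH2SH): pendant –CH2SH → thiol.
  CH2OH: –OH on an sp³ carbon → alcohol.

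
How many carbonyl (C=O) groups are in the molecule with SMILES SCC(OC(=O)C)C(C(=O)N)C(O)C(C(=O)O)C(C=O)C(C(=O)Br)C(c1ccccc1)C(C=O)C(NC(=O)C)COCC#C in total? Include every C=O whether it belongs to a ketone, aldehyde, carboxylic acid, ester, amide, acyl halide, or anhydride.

CH(OCOCH3): ester, 1 C=O (running total 1).
CH(CONH2): amide, 1 C=O (running total 2).
CH(COOH): carboxylic acid, 1 C=O (running total 3).
CH(CHO): aldehyde, 1 C=O (running total 4).
CH(COBr): acyl halide, 1 C=O (running total 5).
CH(CHO): aldehyde, 1 C=O (running total 6).
CH(NHCOCH3): amide, 1 C=O (running total 7).

7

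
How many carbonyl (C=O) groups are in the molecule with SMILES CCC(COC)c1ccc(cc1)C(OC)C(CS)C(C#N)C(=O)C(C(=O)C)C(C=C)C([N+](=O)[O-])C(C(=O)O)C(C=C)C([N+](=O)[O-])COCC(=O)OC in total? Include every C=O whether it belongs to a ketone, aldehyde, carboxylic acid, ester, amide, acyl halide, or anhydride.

4

CO: ketone, 1 C=O (running total 1).
CH(COCH3): ketone, 1 C=O (running total 2).
CH(COOH): carboxylic acid, 1 C=O (running total 3).
COOCH3: ester, 1 C=O (running total 4).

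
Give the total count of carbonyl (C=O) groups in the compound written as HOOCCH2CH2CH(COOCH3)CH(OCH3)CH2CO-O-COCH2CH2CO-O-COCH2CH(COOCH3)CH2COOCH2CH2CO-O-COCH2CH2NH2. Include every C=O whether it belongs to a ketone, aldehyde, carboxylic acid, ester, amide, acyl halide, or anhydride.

HOOC: carboxylic acid, 1 C=O (running total 1).
CH(COOCH3): ester, 1 C=O (running total 2).
CH2CO-O-COCH2: anhydride, 2 C=O (running total 4).
CH2CO-O-COCH2: anhydride, 2 C=O (running total 6).
CH(COOCH3): ester, 1 C=O (running total 7).
CH2COOCH2: ester, 1 C=O (running total 8).
CH2CO-O-COCH2: anhydride, 2 C=O (running total 10).

10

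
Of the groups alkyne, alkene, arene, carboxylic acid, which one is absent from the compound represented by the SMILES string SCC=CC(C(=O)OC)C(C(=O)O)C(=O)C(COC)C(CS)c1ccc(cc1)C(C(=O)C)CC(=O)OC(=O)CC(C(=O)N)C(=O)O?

alkyne

arene: present (C6H4 — para-disubstituted benzene ring → arene).
carboxylic acid: present (CH(COOH) — pendant –COOH: carbonyl C bonded to C and –OH → carboxylic acid).
alkene: present (CH=CH — C=C double bond → alkene).
alkyne: no segment matches this pattern.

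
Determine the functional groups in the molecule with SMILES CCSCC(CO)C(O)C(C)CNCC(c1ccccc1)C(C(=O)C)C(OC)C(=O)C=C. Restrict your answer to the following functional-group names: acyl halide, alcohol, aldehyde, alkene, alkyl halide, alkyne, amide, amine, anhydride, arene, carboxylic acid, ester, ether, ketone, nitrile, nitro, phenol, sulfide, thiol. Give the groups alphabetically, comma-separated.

C–S–C linkage → sulfide (thioether).
pendant –CH2OH on an sp³ backbone C → alcohol.
–OH on an sp³ carbon → alcohol (secondary).
C–N–C with sp³ carbons and no adjacent C=O → amine (secondary).
pendant –C6H5: benzene ring → arene.
pendant –COCH3: carbonyl C bonded to two carbons → ketone.
pendant –OCH3: C–O–C with sp³ C, no adjacent C=O → ether.
–C(=O)– with carbon on both sides → ketone.
C=C double bond → alkene.

alcohol, alkene, amine, arene, ether, ketone, sulfide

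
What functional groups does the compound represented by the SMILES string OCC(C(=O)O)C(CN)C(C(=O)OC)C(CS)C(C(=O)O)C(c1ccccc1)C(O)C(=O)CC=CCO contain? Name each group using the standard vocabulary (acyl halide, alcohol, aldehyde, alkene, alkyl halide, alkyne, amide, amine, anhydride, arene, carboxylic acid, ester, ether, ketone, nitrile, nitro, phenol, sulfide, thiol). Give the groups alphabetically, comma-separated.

HO– on an sp³ carbon → alcohol.
pendant –COOH: carbonyl C bonded to C and –OH → carboxylic acid.
pendant –CH2NH2: N on sp³ C, no adjacent C=O → amine.
pendant –COOCH3: carbonyl C bonded to C and –OCH3 → ester.
pendant –CH2SH → thiol.
pendant –COOH: carbonyl C bonded to C and –OH → carboxylic acid.
pendant –C6H5: benzene ring → arene.
–OH on an sp³ carbon → alcohol (secondary).
–C(=O)– with carbon on both sides → ketone.
C=C double bond → alkene.
–OH on an sp³ carbon → alcohol.

alcohol, alkene, amine, arene, carboxylic acid, ester, ketone, thiol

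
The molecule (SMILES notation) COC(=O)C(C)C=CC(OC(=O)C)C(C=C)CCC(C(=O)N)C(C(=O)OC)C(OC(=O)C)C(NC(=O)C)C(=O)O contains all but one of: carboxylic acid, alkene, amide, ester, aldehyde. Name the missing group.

aldehyde

alkene: present (CH=CH — C=C double bond → alkene).
amide: present (CH(CONH2) — pendant –CONH2: carbonyl C bonded to C and N → amide).
carboxylic acid: present (COOH — –COOH: carbonyl C bonded to –OH and C → carboxylic acid (the –OH is not a separate alcohol)).
ester: present (CH3OOC — CH3O–C(=O)–: carbonyl C bonded to C and to –OCH3 → ester (not ketone + ether)).
aldehyde: absent. In COOH, the carbonyl carbon bears –OH, not –H, so it is a carboxylic acid.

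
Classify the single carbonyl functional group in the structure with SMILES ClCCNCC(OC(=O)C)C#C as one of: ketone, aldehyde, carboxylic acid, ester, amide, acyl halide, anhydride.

The carbonyl is in the CH(OCOCH3) segment: pendant –OC(=O)CH3: an acyloxy group → ester.

ester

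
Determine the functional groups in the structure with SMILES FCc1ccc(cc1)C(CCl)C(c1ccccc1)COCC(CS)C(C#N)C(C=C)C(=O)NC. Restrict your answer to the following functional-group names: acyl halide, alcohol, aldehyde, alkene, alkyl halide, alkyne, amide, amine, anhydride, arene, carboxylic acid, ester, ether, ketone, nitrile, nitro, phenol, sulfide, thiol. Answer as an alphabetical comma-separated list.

alkene, alkyl halide, amide, arene, ether, nitrile, thiol

Taking each segment in turn:
  FCH2: halogen on an sp³ carbon → alkyl halide.
  C6H4: para-disubstituted benzene ring → arene.
  CH(CH2Cl): pendant –CH2X: halogen on sp³ carbon → alkyl halide.
  CH(C6H5): pendant –C6H5: benzene ring → arene.
  CH2OCH2: C–O–C with sp³ carbons on both sides and no adjacent C=O → ether.
  CH(CH2SH): pendant –CH2SH → thiol.
  CH(CN): pendant –C≡N: nitrile.
  CH(CH=CH2): pendant –CH=CH2: C=C double bond → alkene.
  CONHCH3: –C(=O)NHCH3: carbonyl C bonded to C and to N → amide (the N is not an amine).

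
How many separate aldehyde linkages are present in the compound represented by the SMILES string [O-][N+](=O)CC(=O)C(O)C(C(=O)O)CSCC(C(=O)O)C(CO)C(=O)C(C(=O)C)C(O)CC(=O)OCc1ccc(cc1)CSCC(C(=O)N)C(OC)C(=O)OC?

Working along the chain:
  O2NCH2: –NO2 on carbon → nitro group.
  CO: –C(=O)– with carbon on both sides → ketone.
  CH(OH): –OH on an sp³ carbon → alcohol (secondary).
  CH(COOH): pendant –COOH: carbonyl C bonded to C and –OH → carboxylic acid.
  CH2SCH2: C–S–C linkage → sulfide (thioether).
  CH(COOH): pendant –COOH: carbonyl C bonded to C and –OH → carboxylic acid.
  CH(CH2OH): pendant –CH2OH on an sp³ backbone C → alcohol.
  CO: –C(=O)– with carbon on both sides → ketone.
  CH(COCH3): pendant –COCH3: carbonyl C bonded to two carbons → ketone.
  CH(OH): –OH on an sp³ carbon → alcohol (secondary).
  CH2COOCH2: –C(=O)–O–C with C on the carbonyl side → ester.
  C6H4: para-disubstituted benzene ring → arene.
  CH2SCH2: C–S–C linkage → sulfide (thioether).
  CH(CONH2): pendant –CONH2: carbonyl C bonded to C and N → amide.
  CH(OCH3): pendant –OCH3: C–O–C with sp³ C, no adjacent C=O → ether.
  COOCH3: –C(=O)OCH3: carbonyl C bonded to C and to –OCH3 → ester (not ketone + ether).
No segment is a aldehyde: CO is ketone, not aldehyde; CH(COOH) is carboxylic acid, not aldehyde; CH(COOH) is carboxylic acid, not aldehyde. → 0.

0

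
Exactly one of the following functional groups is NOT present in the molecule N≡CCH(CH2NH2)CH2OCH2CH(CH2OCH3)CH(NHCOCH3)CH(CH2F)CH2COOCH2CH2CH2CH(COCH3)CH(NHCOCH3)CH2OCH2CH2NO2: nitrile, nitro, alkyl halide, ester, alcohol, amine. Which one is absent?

nitrile: present (N≡C — N≡C–: carbon triple-bonded to nitrogen → nitrile).
alkyl halide: present (CH(CH2F) — pendant –CH2X: halogen on sp³ carbon → alkyl halide).
ester: present (CH2COOCH2 — –C(=O)–O–C with C on the carbonyl side → ester).
nitro: present (CH2NO2 — –NO2 on carbon → nitro group).
amine: present (CH(CH2NH2) — pendant –CH2NH2: N on sp³ C, no adjacent C=O → amine).
alcohol: no segment matches this pattern.

alcohol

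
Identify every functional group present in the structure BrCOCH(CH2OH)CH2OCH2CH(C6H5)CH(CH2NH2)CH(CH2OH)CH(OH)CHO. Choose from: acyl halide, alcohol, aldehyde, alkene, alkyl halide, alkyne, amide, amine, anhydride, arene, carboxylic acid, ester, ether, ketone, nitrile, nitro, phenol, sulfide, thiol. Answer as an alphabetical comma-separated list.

Working along the chain:
  BrCO: –C(=O)Br: carbonyl C bonded to C and to a halogen → acyl halide (not alkyl halide).
  CH(CH2OH): pendant –CH2OH on an sp³ backbone C → alcohol.
  CH2OCH2: C–O–C with sp³ carbons on both sides and no adjacent C=O → ether.
  CH(C6H5): pendant –C6H5: benzene ring → arene.
  CH(CH2NH2): pendant –CH2NH2: N on sp³ C, no adjacent C=O → amine.
  CH(CH2OH): pendant –CH2OH on an sp³ backbone C → alcohol.
  CH(OH): –OH on an sp³ carbon → alcohol (secondary).
  CHO: terminal –CHO: carbonyl C bonded to H and C → aldehyde.

acyl halide, alcohol, aldehyde, amine, arene, ether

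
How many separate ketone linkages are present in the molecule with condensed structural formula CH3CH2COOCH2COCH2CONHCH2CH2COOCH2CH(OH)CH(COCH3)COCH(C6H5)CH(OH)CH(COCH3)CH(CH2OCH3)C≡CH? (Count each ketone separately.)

Working along the chain:
  CH2COOCH2: –C(=O)–O–C with C on the carbonyl side → ester.
  CO: –C(=O)– with carbon on both sides → ketone.
  CH2CONHCH2: –C(=O)–N– linkage → amide (the N is not an amine).
  CH2COOCH2: –C(=O)–O–C with C on the carbonyl side → ester.
  CH(OH): –OH on an sp³ carbon → alcohol (secondary).
  CH(COCH3): pendant –COCH3: carbonyl C bonded to two carbons → ketone.
  CO: –C(=O)– with carbon on both sides → ketone.
  CH(C6H5): pendant –C6H5: benzene ring → arene.
  CH(OH): –OH on an sp³ carbon → alcohol (secondary).
  CH(COCH3): pendant –COCH3: carbonyl C bonded to two carbons → ketone.
  CH(CH2OCH3): pendant –CH2OCH3: C–O–C linkage → ether.
  C≡CH: C≡C triple bond → alkyne.
Ketone appears at: CO, CH(COCH3), CO, CH(COCH3) → 4.

4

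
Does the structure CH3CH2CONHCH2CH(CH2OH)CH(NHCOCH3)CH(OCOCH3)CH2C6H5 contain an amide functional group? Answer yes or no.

Taking each segment in turn:
  CH2CONHCH2: –C(=O)–N– linkage → amide (the N is not an amine).
  CH(CH2OH): pendant –CH2OH on an sp³ backbone C → alcohol.
  CH(NHCOCH3): pendant –NHC(=O)CH3: N bonded to a carbonyl → amide (not amine).
  CH(OCOCH3): pendant –OC(=O)CH3: an acyloxy group → ester.
  C6H5: –C6H5 phenyl ring → arene.
The CH2CONHCH2 segment supplies the amide: –C(=O)–N– linkage → amide (the N is not an amine).

yes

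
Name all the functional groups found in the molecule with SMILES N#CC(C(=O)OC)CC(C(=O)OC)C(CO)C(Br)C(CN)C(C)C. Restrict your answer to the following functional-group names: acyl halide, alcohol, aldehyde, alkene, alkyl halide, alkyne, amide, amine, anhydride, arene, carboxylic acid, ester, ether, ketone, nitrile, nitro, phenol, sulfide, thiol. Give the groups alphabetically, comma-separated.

Reading the structure from left to right:
  N≡C: N≡C–: carbon triple-bonded to nitrogen → nitrile.
  CH(COOCH3): pendant –COOCH3: carbonyl C bonded to C and –OCH3 → ester.
  CH(COOCH3): pendant –COOCH3: carbonyl C bonded to C and –OCH3 → ester.
  CH(CH2OH): pendant –CH2OH on an sp³ backbone C → alcohol.
  CH(Br): halogen on an sp³ carbon → alkyl halide.
  CH(CH2NH2): pendant –CH2NH2: N on sp³ C, no adjacent C=O → amine.

alcohol, alkyl halide, amine, ester, nitrile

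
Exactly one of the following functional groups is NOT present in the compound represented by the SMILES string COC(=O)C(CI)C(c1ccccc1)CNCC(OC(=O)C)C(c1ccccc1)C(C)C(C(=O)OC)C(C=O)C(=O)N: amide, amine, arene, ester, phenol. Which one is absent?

arene: present (CH(C6H5) — pendant –C6H5: benzene ring → arene).
amide: present (CONH2 — –C(=O)NH2: carbonyl C bonded to C and to N → amide (the N is not a separate amine)).
ester: present (CH3OOC — CH3O–C(=O)–: carbonyl C bonded to C and to –OCH3 → ester (not ketone + ether)).
amine: present (CH2NHCH2 — C–N–C with sp³ carbons and no adjacent C=O → amine (secondary)).
phenol: no segment matches this pattern.

phenol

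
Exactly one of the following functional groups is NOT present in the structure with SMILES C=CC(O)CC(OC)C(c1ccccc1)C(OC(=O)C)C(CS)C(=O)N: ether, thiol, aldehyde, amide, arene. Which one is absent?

aldehyde

arene: present (CH(C6H5) — pendant –C6H5: benzene ring → arene).
amide: present (CONH2 — –C(=O)NH2: carbonyl C bonded to C and to N → amide (the N is not a separate amine)).
thiol: present (CH(CH2SH) — pendant –CH2SH → thiol).
ether: present (CH(OCH3) — pendant –OCH3: C–O–C with sp³ C, no adjacent C=O → ether).
aldehyde: no segment matches this pattern.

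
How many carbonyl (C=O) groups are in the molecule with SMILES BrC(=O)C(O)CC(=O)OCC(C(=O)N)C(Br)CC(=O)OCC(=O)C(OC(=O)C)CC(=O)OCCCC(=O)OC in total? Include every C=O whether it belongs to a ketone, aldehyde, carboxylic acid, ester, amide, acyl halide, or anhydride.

BrCO: acyl halide, 1 C=O (running total 1).
CH2COOCH2: ester, 1 C=O (running total 2).
CH(CONH2): amide, 1 C=O (running total 3).
CH2COOCH2: ester, 1 C=O (running total 4).
CO: ketone, 1 C=O (running total 5).
CH(OCOCH3): ester, 1 C=O (running total 6).
CH2COOCH2: ester, 1 C=O (running total 7).
COOCH3: ester, 1 C=O (running total 8).

8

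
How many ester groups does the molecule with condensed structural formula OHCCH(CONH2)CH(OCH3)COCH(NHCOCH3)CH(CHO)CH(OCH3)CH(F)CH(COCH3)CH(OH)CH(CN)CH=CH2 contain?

Taking each segment in turn:
  OHC: terminal –CHO: carbonyl C bonded to H and C → aldehyde.
  CH(CONH2): pendant –CONH2: carbonyl C bonded to C and N → amide.
  CH(OCH3): pendant –OCH3: C–O–C with sp³ C, no adjacent C=O → ether.
  CO: –C(=O)– with carbon on both sides → ketone.
  CH(NHCOCH3): pendant –NHC(=O)CH3: N bonded to a carbonyl → amide (not amine).
  CH(CHO): pendant –CHO: carbonyl C bonded to C and H → aldehyde.
  CH(OCH3): pendant –OCH3: C–O–C with sp³ C, no adjacent C=O → ether.
  CH(F): halogen on an sp³ carbon → alkyl halide.
  CH(COCH3): pendant –COCH3: carbonyl C bonded to two carbons → ketone.
  CH(OH): –OH on an sp³ carbon → alcohol (secondary).
  CH(CN): pendant –C≡N: nitrile.
  CH=CH2: C=C double bond → alkene.
No segment is a ester: CH(OCH3) is ether, not ester; CO is ketone, not ester; CH(OCH3) is ether, not ester. → 0.

0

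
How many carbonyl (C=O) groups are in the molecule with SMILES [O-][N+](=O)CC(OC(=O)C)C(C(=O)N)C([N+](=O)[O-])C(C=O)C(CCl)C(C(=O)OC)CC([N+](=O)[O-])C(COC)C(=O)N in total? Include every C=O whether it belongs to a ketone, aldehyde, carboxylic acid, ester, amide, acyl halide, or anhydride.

CH(OCOCH3): ester, 1 C=O (running total 1).
CH(CONH2): amide, 1 C=O (running total 2).
CH(CHO): aldehyde, 1 C=O (running total 3).
CH(COOCH3): ester, 1 C=O (running total 4).
CONH2: amide, 1 C=O (running total 5).

5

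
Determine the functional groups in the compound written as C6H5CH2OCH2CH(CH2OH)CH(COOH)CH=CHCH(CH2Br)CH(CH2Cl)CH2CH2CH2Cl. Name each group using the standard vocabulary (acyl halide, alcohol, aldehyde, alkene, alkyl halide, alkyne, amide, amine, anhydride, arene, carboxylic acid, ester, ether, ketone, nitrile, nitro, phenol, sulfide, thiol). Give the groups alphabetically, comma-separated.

Taking each segment in turn:
  C6H5: C6H5– phenyl ring → arene.
  CH2OCH2: C–O–C with sp³ carbons on both sides and no adjacent C=O → ether.
  CH(CH2OH): pendant –CH2OH on an sp³ backbone C → alcohol.
  CH(COOH): pendant –COOH: carbonyl C bonded to C and –OH → carboxylic acid.
  CH=CH: C=C double bond → alkene.
  CH(CH2Br): pendant –CH2X: halogen on sp³ carbon → alkyl halide.
  CH(CH2Cl): pendant –CH2X: halogen on sp³ carbon → alkyl halide.
  CH2Cl: halogen on an sp³ carbon → alkyl halide.

alcohol, alkene, alkyl halide, arene, carboxylic acid, ether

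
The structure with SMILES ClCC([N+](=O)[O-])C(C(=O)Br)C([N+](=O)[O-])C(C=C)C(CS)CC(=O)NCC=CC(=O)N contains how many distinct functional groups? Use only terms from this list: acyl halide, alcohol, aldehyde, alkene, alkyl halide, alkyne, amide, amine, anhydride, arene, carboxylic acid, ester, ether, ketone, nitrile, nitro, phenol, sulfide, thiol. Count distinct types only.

6

Taking each segment in turn:
  ClCH2: halogen on an sp³ carbon → alkyl halide.
  CH(NO2): –NO2 on an sp³ carbon → nitro (the N=O is not a carbonyl).
  CH(COBr): pendant –C(=O)X: carbonyl C bonded to C and halogen → acyl halide.
  CH(NO2): –NO2 on an sp³ carbon → nitro (the N=O is not a carbonyl).
  CH(CH=CH2): pendant –CH=CH2: C=C double bond → alkene.
  CH(CH2SH): pendant –CH2SH → thiol.
  CH2CONHCH2: –C(=O)–N– linkage → amide (the N is not an amine).
  CH=CH: C=C double bond → alkene.
  CONH2: –C(=O)NH2: carbonyl C bonded to C and to N → amide (the N is not a separate amine).
Distinct types present: acyl halide, alkene, alkyl halide, amide, nitro, thiol.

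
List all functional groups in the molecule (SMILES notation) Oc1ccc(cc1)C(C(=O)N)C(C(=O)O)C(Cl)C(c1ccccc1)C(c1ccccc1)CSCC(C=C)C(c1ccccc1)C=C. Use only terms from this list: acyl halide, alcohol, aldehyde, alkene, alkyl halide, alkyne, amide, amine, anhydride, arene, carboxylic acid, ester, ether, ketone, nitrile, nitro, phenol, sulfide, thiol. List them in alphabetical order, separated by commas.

Reading the structure from left to right:
  HOC6H4: –OH attached directly to an aromatic ring → phenol (not alcohol); the ring itself is an arene.
  CH(CONH2): pendant –CONH2: carbonyl C bonded to C and N → amide.
  CH(COOH): pendant –COOH: carbonyl C bonded to C and –OH → carboxylic acid.
  CH(Cl): halogen on an sp³ carbon → alkyl halide.
  CH(C6H5): pendant –C6H5: benzene ring → arene.
  CH(C6H5): pendant –C6H5: benzene ring → arene.
  CH2SCH2: C–S–C linkage → sulfide (thioether).
  CH(CH=CH2): pendant –CH=CH2: C=C double bond → alkene.
  CH(C6H5): pendant –C6H5: benzene ring → arene.
  CH=CH2: C=C double bond → alkene.

alkene, alkyl halide, amide, arene, carboxylic acid, phenol, sulfide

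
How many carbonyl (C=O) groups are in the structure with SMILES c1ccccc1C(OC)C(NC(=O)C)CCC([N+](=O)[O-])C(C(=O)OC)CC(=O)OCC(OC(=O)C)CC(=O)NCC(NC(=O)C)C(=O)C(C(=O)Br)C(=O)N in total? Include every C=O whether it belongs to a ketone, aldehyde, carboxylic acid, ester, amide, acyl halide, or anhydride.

9

CH(NHCOCH3): amide, 1 C=O (running total 1).
CH(COOCH3): ester, 1 C=O (running total 2).
CH2COOCH2: ester, 1 C=O (running total 3).
CH(OCOCH3): ester, 1 C=O (running total 4).
CH2CONHCH2: amide, 1 C=O (running total 5).
CH(NHCOCH3): amide, 1 C=O (running total 6).
CO: ketone, 1 C=O (running total 7).
CH(COBr): acyl halide, 1 C=O (running total 8).
CONH2: amide, 1 C=O (running total 9).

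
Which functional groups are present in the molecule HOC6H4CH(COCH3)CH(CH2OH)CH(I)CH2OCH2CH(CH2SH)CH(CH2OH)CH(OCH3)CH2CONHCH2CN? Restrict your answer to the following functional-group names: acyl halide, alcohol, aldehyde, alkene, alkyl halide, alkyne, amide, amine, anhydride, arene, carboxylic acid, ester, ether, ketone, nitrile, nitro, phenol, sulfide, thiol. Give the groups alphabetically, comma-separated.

alcohol, alkyl halide, amide, arene, ether, ketone, nitrile, phenol, thiol

Working along the chain:
  HOC6H4: –OH attached directly to an aromatic ring → phenol (not alcohol); the ring itself is an arene.
  CH(COCH3): pendant –COCH3: carbonyl C bonded to two carbons → ketone.
  CH(CH2OH): pendant –CH2OH on an sp³ backbone C → alcohol.
  CH(I): halogen on an sp³ carbon → alkyl halide.
  CH2OCH2: C–O–C with sp³ carbons on both sides and no adjacent C=O → ether.
  CH(CH2SH): pendant –CH2SH → thiol.
  CH(CH2OH): pendant –CH2OH on an sp³ backbone C → alcohol.
  CH(OCH3): pendant –OCH3: C–O–C with sp³ C, no adjacent C=O → ether.
  CH2CONHCH2: –C(=O)–N– linkage → amide (the N is not an amine).
  CN: –C≡N: carbon triple-bonded to nitrogen → nitrile.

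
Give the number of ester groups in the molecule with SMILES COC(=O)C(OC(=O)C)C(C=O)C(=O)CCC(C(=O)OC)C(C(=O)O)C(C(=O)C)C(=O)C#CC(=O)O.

3

Working along the chain:
  CH3OOC: CH3O–C(=O)–: carbonyl C bonded to C and to –OCH3 → ester (not ketone + ether).
  CH(OCOCH3): pendant –OC(=O)CH3: an acyloxy group → ester.
  CH(CHO): pendant –CHO: carbonyl C bonded to C and H → aldehyde.
  CO: –C(=O)– with carbon on both sides → ketone.
  CH(COOCH3): pendant –COOCH3: carbonyl C bonded to C and –OCH3 → ester.
  CH(COOH): pendant –COOH: carbonyl C bonded to C and –OH → carboxylic acid.
  CH(COCH3): pendant –COCH3: carbonyl C bonded to two carbons → ketone.
  CO: –C(=O)– with carbon on both sides → ketone.
  C≡C: C≡C triple bond → alkyne.
  COOH: –COOH: carbonyl C bonded to –OH and C → carboxylic acid (the –OH is not a separate alcohol).
Ester appears at: CH3OOC, CH(OCOCH3), CH(COOCH3) → 3.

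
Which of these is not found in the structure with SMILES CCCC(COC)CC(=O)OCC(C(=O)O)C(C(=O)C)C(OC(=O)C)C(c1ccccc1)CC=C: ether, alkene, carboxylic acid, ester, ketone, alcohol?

alcohol

carboxylic acid: present (CH(COOH) — pendant –COOH: carbonyl C bonded to C and –OH → carboxylic acid).
ester: present (CH2COOCH2 — –C(=O)–O–C with C on the carbonyl side → ester).
ether: present (CH(CH2OCH3) — pendant –CH2OCH3: C–O–C linkage → ether).
ketone: present (CH(COCH3) — pendant –COCH3: carbonyl C bonded to two carbons → ketone).
alkene: present (CH=CH2 — C=C double bond → alkene).
alcohol: absent. In CH(COOH), the –OH sits on a carbonyl carbon, making it part of a carboxylic acid, not an alcohol.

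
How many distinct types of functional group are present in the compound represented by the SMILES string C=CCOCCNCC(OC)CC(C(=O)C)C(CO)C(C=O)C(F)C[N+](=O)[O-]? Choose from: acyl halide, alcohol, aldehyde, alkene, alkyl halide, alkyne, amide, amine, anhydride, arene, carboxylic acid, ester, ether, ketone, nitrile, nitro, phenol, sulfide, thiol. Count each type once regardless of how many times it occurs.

Taking each segment in turn:
  CH2=CH: C=C double bond → alkene.
  CH2OCH2: C–O–C with sp³ carbons on both sides and no adjacent C=O → ether.
  CH2NHCH2: C–N–C with sp³ carbons and no adjacent C=O → amine (secondary).
  CH(OCH3): pendant –OCH3: C–O–C with sp³ C, no adjacent C=O → ether.
  CH(COCH3): pendant –COCH3: carbonyl C bonded to two carbons → ketone.
  CH(CH2OH): pendant –CH2OH on an sp³ backbone C → alcohol.
  CH(CHO): pendant –CHO: carbonyl C bonded to C and H → aldehyde.
  CH(F): halogen on an sp³ carbon → alkyl halide.
  CH2NO2: –NO2 on carbon → nitro group.
Distinct types present: alcohol, aldehyde, alkene, alkyl halide, amine, ether, ketone, nitro.

8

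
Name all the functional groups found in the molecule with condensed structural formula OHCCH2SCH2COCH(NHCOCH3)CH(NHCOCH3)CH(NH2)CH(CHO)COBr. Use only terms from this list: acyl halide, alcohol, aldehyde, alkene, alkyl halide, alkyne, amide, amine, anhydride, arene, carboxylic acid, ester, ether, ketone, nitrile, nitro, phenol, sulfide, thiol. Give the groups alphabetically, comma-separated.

Working along the chain:
  OHC: terminal –CHO: carbonyl C bonded to H and C → aldehyde.
  CH2SCH2: C–S–C linkage → sulfide (thioether).
  CO: –C(=O)– with carbon on both sides → ketone.
  CH(NHCOCH3): pendant –NHC(=O)CH3: N bonded to a carbonyl → amide (not amine).
  CH(NHCOCH3): pendant –NHC(=O)CH3: N bonded to a carbonyl → amide (not amine).
  CH(NH2): –NH2 on an sp³ carbon with no adjacent C=O → amine.
  CH(CHO): pendant –CHO: carbonyl C bonded to C and H → aldehyde.
  COBr: –C(=O)Br: carbonyl C bonded to C and to a halogen → acyl halide (not alkyl halide).

acyl halide, aldehyde, amide, amine, ketone, sulfide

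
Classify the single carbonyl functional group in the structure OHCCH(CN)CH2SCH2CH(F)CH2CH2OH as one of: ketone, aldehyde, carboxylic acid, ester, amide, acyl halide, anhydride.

aldehyde

The carbonyl is in the OHC segment: terminal –CHO: carbonyl C bonded to H and C → aldehyde.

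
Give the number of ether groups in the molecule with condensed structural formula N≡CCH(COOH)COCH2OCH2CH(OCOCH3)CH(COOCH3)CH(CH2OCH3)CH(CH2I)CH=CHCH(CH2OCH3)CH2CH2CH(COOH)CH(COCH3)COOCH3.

3

Taking each segment in turn:
  N≡C: N≡C–: carbon triple-bonded to nitrogen → nitrile.
  CH(COOH): pendant –COOH: carbonyl C bonded to C and –OH → carboxylic acid.
  CO: –C(=O)– with carbon on both sides → ketone.
  CH2OCH2: C–O–C with sp³ carbons on both sides and no adjacent C=O → ether.
  CH(OCOCH3): pendant –OC(=O)CH3: an acyloxy group → ester.
  CH(COOCH3): pendant –COOCH3: carbonyl C bonded to C and –OCH3 → ester.
  CH(CH2OCH3): pendant –CH2OCH3: C–O–C linkage → ether.
  CH(CH2I): pendant –CH2X: halogen on sp³ carbon → alkyl halide.
  CH=CH: C=C double bond → alkene.
  CH(CH2OCH3): pendant –CH2OCH3: C–O–C linkage → ether.
  CH(COOH): pendant –COOH: carbonyl C bonded to C and –OH → carboxylic acid.
  CH(COCH3): pendant –COCH3: carbonyl C bonded to two carbons → ketone.
  COOCH3: –C(=O)OCH3: carbonyl C bonded to C and to –OCH3 → ester (not ketone + ether).
Ether appears at: CH2OCH2, CH(CH2OCH3), CH(CH2OCH3) → 3.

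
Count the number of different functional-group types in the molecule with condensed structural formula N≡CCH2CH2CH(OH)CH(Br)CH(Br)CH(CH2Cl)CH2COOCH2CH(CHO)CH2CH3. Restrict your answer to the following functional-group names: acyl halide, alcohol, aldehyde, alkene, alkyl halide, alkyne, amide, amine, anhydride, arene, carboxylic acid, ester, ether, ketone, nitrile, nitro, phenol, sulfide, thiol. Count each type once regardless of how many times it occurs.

5

N≡C–: carbon triple-bonded to nitrogen → nitrile.
–OH on an sp³ carbon → alcohol (secondary).
halogen on an sp³ carbon → alkyl halide.
halogen on an sp³ carbon → alkyl halide.
pendant –CH2X: halogen on sp³ carbon → alkyl halide.
–C(=O)–O–C with C on the carbonyl side → ester.
pendant –CHO: carbonyl C bonded to C and H → aldehyde.
Distinct types present: alcohol, aldehyde, alkyl halide, ester, nitrile.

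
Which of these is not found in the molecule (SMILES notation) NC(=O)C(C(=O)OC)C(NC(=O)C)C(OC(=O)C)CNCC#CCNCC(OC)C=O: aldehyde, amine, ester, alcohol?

alcohol

amine: present (CH2NHCH2 — C–N–C with sp³ carbons and no adjacent C=O → amine (secondary)).
aldehyde: present (CHO — terminal –CHO: carbonyl C bonded to H and C → aldehyde).
ester: present (CH(COOCH3) — pendant –COOCH3: carbonyl C bonded to C and –OCH3 → ester).
alcohol: no segment matches this pattern.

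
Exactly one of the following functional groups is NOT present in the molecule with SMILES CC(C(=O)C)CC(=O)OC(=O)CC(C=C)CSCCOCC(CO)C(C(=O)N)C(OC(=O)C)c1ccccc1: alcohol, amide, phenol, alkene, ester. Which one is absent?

alcohol: present (CH(CH2OH) — pendant –CH2OH on an sp³ backbone C → alcohol).
alkene: present (CH(CH=CH2) — pendant –CH=CH2: C=C double bond → alkene).
amide: present (CH(CONH2) — pendant –CONH2: carbonyl C bonded to C and N → amide).
ester: present (CH(OCOCH3) — pendant –OC(=O)CH3: an acyloxy group → ester).
phenol: absent. In CH(CH2OH), the –OH is on an sp³ carbon, not on an aromatic ring, so it is an alcohol.

phenol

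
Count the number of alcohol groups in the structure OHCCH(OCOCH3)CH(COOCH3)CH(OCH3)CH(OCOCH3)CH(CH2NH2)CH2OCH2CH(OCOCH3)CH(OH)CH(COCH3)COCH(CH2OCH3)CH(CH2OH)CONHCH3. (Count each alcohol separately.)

Working along the chain:
  OHC: terminal –CHO: carbonyl C bonded to H and C → aldehyde.
  CH(OCOCH3): pendant –OC(=O)CH3: an acyloxy group → ester.
  CH(COOCH3): pendant –COOCH3: carbonyl C bonded to C and –OCH3 → ester.
  CH(OCH3): pendant –OCH3: C–O–C with sp³ C, no adjacent C=O → ether.
  CH(OCOCH3): pendant –OC(=O)CH3: an acyloxy group → ester.
  CH(CH2NH2): pendant –CH2NH2: N on sp³ C, no adjacent C=O → amine.
  CH2OCH2: C–O–C with sp³ carbons on both sides and no adjacent C=O → ether.
  CH(OCOCH3): pendant –OC(=O)CH3: an acyloxy group → ester.
  CH(OH): –OH on an sp³ carbon → alcohol (secondary).
  CH(COCH3): pendant –COCH3: carbonyl C bonded to two carbons → ketone.
  CO: –C(=O)– with carbon on both sides → ketone.
  CH(CH2OCH3): pendant –CH2OCH3: C–O–C linkage → ether.
  CH(CH2OH): pendant –CH2OH on an sp³ backbone C → alcohol.
  CONHCH3: –C(=O)NHCH3: carbonyl C bonded to C and to N → amide (the N is not an amine).
Alcohol appears at: CH(OH), CH(CH2OH) → 2.

2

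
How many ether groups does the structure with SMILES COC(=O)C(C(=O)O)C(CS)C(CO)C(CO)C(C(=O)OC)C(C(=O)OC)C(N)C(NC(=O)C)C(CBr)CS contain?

0

CH3O–C(=O)–: carbonyl C bonded to C and to –OCH3 → ester (not ketone + ether).
pendant –COOH: carbonyl C bonded to C and –OH → carboxylic acid.
pendant –CH2SH → thiol.
pendant –CH2OH on an sp³ backbone C → alcohol.
pendant –CH2OH on an sp³ backbone C → alcohol.
pendant –COOCH3: carbonyl C bonded to C and –OCH3 → ester.
pendant –COOCH3: carbonyl C bonded to C and –OCH3 → ester.
–NH2 on an sp³ carbon with no adjacent C=O → amine.
pendant –NHC(=O)CH3: N bonded to a carbonyl → amide (not amine).
pendant –CH2X: halogen on sp³ carbon → alkyl halide.
–SH on an sp³ carbon → thiol.
No segment is a ether: CH3OOC is ester, not ether; CH(CH2OH) is alcohol, not ether; CH(CH2OH) is alcohol, not ether. → 0.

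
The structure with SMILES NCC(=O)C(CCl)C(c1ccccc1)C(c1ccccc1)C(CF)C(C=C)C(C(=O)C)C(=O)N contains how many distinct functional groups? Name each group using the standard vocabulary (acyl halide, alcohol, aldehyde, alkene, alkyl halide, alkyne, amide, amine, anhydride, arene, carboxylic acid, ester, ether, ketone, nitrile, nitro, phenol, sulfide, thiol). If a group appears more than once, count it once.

6

–NH2 on an sp³ carbon with no adjacent C=O → amine.
–C(=O)– with carbon on both sides → ketone.
pendant –CH2X: halogen on sp³ carbon → alkyl halide.
pendant –C6H5: benzene ring → arene.
pendant –C6H5: benzene ring → arene.
pendant –CH2X: halogen on sp³ carbon → alkyl halide.
pendant –CH=CH2: C=C double bond → alkene.
pendant –COCH3: carbonyl C bonded to two carbons → ketone.
–C(=O)NH2: carbonyl C bonded to C and to N → amide (the N is not a separate amine).
Distinct types present: alkene, alkyl halide, amide, amine, arene, ketone.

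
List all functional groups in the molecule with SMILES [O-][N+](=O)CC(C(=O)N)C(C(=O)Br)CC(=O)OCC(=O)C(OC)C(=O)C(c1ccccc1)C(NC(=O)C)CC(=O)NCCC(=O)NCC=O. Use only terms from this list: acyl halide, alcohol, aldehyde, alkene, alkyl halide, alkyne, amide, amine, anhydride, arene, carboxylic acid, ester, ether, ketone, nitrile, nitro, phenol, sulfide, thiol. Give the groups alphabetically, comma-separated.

–NO2 on carbon → nitro group.
pendant –CONH2: carbonyl C bonded to C and N → amide.
pendant –C(=O)X: carbonyl C bonded to C and halogen → acyl halide.
–C(=O)–O–C with C on the carbonyl side → ester.
–C(=O)– with carbon on both sides → ketone.
pendant –OCH3: C–O–C with sp³ C, no adjacent C=O → ether.
–C(=O)– with carbon on both sides → ketone.
pendant –C6H5: benzene ring → arene.
pendant –NHC(=O)CH3: N bonded to a carbonyl → amide (not amine).
–C(=O)–N– linkage → amide (the N is not an amine).
–C(=O)–N– linkage → amide (the N is not an amine).
terminal –CHO: carbonyl C bonded to H and C → aldehyde.

acyl halide, aldehyde, amide, arene, ester, ether, ketone, nitro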